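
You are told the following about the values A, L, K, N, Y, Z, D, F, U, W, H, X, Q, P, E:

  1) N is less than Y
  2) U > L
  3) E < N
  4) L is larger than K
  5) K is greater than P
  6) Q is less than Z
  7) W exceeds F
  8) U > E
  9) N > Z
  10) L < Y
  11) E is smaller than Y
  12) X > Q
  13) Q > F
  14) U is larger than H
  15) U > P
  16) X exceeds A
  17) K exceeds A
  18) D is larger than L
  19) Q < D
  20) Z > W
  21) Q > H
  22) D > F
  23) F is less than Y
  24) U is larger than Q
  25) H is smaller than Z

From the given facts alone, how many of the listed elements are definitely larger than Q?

6

From Q the given relations immediately reach D, X, Z, U.
From those, N — 5 in total.
From those, Y — 6 in total.
Nothing else is reachable above Q; 6 in all.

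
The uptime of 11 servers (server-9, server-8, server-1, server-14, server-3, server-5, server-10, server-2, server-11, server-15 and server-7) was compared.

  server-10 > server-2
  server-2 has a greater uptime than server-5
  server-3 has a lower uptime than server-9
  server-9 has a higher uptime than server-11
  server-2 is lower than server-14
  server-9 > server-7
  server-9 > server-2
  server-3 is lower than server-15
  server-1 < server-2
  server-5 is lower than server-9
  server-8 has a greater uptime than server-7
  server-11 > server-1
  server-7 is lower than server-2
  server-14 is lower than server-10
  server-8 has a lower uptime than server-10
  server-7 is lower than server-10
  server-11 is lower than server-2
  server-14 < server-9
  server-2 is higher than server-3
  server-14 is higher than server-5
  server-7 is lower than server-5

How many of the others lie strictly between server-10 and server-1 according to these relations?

3

Chaining upward from server-1 reaches: server-11, server-2, server-14, server-9.
Chaining downward from server-10 reaches: server-7, server-5, server-8, server-3, server-11, server-2, server-14.
Strictly between server-1 and server-10 are those in both lists: server-11, server-2, server-14 — 3 elements.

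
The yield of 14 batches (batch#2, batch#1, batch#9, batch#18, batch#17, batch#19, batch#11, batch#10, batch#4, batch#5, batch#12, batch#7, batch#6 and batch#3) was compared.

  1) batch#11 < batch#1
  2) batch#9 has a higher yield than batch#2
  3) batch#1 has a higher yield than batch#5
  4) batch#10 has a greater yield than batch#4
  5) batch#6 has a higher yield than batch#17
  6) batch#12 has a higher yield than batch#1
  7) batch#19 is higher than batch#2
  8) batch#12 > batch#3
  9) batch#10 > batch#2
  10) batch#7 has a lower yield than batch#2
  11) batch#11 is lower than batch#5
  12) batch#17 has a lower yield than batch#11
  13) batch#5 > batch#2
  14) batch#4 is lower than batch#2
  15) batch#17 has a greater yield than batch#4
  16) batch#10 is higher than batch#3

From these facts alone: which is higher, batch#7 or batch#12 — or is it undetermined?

batch#12

Following the relations from batch#7: batch#7 < batch#2 < batch#5 < batch#1 < batch#12.
So batch#12 is higher.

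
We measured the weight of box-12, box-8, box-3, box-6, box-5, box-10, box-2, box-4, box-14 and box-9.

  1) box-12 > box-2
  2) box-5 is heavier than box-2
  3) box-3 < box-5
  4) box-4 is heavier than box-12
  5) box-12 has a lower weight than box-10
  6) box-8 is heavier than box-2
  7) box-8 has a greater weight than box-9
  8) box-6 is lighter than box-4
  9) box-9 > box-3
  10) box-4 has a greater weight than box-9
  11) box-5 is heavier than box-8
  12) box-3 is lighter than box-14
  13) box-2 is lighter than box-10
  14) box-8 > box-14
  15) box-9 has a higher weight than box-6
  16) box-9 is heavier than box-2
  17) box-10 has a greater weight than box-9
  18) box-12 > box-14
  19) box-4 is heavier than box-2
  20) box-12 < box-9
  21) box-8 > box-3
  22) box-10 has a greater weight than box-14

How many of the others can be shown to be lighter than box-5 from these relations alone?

7

The elements the relations force below box-5 are box-3, box-14, box-6, box-2, box-12, box-9, box-8 — no chain reaches any other.
That is 7.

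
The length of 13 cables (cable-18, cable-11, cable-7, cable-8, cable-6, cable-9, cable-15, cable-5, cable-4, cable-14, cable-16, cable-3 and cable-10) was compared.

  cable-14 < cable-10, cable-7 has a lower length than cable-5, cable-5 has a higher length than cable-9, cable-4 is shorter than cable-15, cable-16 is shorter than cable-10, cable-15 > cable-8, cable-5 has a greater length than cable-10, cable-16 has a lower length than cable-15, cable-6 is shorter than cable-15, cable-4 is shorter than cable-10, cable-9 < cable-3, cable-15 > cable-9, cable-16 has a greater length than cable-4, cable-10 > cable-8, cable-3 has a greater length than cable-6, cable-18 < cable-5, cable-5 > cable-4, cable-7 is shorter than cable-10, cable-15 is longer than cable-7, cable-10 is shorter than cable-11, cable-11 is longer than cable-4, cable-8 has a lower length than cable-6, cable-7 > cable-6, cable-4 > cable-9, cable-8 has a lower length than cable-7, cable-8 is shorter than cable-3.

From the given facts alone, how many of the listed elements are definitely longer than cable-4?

5

The elements the relations force above cable-4 are cable-16, cable-10, cable-15, cable-11, cable-5 — no chain reaches any other.
That is 5.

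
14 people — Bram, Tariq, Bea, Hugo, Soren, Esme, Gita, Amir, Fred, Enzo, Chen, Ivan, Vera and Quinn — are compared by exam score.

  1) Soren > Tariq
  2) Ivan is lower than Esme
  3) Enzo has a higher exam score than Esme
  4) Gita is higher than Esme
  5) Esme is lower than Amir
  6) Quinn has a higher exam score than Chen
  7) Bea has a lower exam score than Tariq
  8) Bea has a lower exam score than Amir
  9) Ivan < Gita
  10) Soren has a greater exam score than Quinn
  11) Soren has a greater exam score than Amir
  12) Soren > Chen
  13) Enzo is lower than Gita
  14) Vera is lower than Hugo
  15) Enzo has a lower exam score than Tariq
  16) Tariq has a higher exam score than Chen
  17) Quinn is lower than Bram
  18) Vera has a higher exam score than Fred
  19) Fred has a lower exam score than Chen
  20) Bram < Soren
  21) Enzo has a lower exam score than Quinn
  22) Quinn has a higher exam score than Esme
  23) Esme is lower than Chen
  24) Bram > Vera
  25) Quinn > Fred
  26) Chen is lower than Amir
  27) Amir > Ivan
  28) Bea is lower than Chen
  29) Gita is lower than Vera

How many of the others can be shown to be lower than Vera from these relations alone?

Directly below Vera: Fred, Gita.
One step further: Ivan, Esme, Enzo (5 so far).
Nothing else is reachable below Vera; 5 in all.

5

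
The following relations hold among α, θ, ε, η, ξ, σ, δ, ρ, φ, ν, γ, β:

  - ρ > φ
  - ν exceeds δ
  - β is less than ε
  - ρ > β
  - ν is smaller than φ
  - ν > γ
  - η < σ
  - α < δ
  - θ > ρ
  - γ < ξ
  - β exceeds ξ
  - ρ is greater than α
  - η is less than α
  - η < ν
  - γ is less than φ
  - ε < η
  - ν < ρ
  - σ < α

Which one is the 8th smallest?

δ

Piecing the relations together gives one ordering: γ < ξ < β < ε < η < σ < α < δ < ν < φ < ρ < θ.
Counting 8 from the smallest end gives δ.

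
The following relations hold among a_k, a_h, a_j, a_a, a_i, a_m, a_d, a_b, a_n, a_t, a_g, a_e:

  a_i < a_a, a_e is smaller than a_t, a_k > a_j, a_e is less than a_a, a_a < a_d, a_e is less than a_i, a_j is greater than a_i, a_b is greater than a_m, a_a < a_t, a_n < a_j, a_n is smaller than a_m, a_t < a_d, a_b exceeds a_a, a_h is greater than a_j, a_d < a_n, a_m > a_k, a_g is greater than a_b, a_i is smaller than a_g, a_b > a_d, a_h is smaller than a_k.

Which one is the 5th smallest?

a_d

The consecutive relations fix a unique order: a_e < a_i < a_a < a_t < a_d < a_n < a_j < a_h < a_k < a_m < a_b < a_g.
The 5th smallest is a_d.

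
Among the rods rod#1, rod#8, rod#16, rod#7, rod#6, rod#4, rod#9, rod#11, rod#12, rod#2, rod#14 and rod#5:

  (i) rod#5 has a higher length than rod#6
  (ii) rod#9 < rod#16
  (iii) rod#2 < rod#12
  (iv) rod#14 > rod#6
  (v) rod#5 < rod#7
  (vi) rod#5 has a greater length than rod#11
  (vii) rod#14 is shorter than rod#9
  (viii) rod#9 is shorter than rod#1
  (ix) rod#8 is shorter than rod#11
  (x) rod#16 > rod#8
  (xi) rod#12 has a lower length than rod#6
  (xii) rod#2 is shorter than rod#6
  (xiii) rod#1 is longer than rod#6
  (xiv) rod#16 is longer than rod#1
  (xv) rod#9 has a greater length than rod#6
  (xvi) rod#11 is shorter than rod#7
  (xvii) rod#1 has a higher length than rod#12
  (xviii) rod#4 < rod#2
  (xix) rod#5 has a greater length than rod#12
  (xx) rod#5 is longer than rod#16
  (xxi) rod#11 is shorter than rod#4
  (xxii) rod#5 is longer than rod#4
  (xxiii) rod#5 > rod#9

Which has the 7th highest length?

rod#6

The consecutive relations fix a unique order: rod#8 < rod#11 < rod#4 < rod#2 < rod#12 < rod#6 < rod#14 < rod#9 < rod#1 < rod#16 < rod#5 < rod#7.
Counting 7 from the largest end gives rod#6.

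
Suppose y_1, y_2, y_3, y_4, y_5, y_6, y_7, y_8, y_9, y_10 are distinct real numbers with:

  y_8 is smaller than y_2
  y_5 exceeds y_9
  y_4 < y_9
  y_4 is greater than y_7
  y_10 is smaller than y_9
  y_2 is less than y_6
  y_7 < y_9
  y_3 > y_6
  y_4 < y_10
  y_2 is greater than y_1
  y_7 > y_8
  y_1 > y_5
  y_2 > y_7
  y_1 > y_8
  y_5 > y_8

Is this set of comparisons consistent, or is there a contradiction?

The single ordering y_8 < y_7 < y_4 < y_10 < y_9 < y_5 < y_1 < y_2 < y_6 < y_3 satisfies every listed relation, so no contradiction arises.

consistent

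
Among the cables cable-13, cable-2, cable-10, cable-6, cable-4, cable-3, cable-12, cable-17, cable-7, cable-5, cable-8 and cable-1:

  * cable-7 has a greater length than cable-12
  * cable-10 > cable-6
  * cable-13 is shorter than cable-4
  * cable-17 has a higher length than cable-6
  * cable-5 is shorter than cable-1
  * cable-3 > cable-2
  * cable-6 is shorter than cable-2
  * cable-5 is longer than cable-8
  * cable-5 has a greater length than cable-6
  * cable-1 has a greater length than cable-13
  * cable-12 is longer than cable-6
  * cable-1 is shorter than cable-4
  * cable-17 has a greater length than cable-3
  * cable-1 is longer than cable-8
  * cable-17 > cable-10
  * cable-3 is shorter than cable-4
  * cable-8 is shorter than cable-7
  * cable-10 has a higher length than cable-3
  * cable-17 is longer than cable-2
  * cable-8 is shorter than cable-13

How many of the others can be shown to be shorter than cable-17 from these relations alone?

From cable-17 the given relations immediately reach cable-6, cable-2, cable-3, cable-10.
Nothing else is reachable below cable-17; 4 in all.

4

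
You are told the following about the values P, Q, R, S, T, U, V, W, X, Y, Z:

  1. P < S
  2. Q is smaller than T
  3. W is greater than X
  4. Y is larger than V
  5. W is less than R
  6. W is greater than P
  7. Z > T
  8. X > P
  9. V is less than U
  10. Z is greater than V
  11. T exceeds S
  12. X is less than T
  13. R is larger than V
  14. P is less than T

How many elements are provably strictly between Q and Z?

1

The relations place Q below Z. An element lies strictly between them when it is forced above Q and also forced below Z.
Above Q: {T}. Below Z: {V, P, X, S, T}.
Intersection: {T} — 1.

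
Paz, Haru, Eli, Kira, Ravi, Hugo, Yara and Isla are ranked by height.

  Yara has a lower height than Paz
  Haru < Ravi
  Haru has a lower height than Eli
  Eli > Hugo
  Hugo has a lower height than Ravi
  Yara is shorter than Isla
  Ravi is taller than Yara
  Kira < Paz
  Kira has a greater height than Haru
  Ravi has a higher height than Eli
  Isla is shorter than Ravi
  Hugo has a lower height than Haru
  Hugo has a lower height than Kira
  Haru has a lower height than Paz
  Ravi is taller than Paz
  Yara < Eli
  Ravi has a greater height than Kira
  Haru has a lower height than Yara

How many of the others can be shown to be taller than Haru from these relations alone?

6

Directly above Haru: Yara, Kira, Eli, Paz, Ravi.
One step further: Isla (6 so far).
Nothing else is reachable above Haru; 6 in all.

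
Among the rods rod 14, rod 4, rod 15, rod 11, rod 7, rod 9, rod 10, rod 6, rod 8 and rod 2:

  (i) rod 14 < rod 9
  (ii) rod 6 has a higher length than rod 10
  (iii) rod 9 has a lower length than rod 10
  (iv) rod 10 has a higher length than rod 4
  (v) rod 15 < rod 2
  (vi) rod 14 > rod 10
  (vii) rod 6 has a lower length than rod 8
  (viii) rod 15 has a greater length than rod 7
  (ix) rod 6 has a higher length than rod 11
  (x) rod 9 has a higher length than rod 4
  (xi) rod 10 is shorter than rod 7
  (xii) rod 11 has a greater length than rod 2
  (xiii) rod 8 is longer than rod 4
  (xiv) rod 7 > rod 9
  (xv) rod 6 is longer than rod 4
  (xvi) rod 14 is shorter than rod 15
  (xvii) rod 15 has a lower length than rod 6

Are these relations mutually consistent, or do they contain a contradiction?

inconsistent

We have rod 9 < rod 10 stated directly, yet also rod 10 < rod 14 < rod 9 by chaining the others — so rod 10 < rod 9. Contradiction.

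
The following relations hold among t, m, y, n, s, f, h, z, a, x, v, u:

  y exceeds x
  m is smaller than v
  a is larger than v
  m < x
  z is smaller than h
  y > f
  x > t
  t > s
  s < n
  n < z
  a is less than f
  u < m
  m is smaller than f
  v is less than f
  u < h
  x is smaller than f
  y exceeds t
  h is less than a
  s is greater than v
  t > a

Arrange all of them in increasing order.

Nothing is placed below u, so it is least; from there u < m; m < v; v < s; s < n; n < z; z < h; h < a; a < t; t < x; x < f; f < y, each given directly.

u < m < v < s < n < z < h < a < t < x < f < y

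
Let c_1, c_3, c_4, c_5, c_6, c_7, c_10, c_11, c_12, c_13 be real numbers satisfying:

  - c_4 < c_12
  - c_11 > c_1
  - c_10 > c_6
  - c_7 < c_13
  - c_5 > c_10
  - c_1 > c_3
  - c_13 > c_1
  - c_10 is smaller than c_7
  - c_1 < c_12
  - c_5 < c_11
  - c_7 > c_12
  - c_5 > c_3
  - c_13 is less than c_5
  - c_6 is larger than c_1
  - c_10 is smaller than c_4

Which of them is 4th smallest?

c_10

Chaining the given pairs: c_3 < c_1 < c_6 < c_10 < c_4 < c_12 < c_7 < c_13 < c_5 < c_11.
Counting 4 from the smallest end gives c_10.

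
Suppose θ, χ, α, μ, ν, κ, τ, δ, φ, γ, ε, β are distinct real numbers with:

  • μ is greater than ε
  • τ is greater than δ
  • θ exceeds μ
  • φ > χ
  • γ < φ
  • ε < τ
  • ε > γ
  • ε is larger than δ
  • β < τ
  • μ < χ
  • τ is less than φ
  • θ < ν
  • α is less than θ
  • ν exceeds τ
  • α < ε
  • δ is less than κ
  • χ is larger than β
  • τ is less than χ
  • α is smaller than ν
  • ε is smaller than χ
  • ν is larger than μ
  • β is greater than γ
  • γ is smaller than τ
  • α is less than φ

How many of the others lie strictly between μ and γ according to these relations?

1

Chaining upward from γ reaches: β, ε, τ, θ, χ, φ, ν.
Chaining downward from μ reaches: α, δ, ε.
Strictly between γ and μ are those in both lists: ε — 1 element.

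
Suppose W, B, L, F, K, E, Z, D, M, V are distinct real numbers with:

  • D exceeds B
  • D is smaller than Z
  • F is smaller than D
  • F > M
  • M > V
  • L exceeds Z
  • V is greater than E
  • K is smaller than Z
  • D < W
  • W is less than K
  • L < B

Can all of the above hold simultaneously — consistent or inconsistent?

Chaining the given relations yields D < W < K < Z < L < B, so D < B. But one relation states B < D. These cannot both hold.

inconsistent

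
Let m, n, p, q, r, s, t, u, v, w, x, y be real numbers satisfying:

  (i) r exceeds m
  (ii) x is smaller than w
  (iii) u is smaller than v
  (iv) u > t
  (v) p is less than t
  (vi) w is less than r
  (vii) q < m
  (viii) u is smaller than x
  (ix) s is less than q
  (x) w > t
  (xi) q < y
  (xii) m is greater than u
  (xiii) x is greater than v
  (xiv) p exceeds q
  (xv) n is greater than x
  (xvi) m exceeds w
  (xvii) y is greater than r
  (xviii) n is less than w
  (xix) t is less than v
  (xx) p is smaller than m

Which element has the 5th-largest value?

n

Piecing the relations together gives one ordering: s < q < p < t < u < v < x < n < w < m < r < y.
Counting 5 from the largest end gives n.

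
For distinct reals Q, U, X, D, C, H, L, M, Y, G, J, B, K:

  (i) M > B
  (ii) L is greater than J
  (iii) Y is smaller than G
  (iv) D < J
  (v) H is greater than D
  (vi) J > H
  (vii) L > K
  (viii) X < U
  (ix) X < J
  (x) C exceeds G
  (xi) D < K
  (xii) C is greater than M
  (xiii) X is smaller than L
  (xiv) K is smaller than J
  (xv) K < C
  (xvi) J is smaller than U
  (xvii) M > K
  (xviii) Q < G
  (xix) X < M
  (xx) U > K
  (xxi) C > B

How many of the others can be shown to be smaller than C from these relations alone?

From C the given relations immediately reach K, G, B, M.
From those, D, Y, X, Q — 8 in total.
No other element is forced below C by the given relations, so the count is 8.

8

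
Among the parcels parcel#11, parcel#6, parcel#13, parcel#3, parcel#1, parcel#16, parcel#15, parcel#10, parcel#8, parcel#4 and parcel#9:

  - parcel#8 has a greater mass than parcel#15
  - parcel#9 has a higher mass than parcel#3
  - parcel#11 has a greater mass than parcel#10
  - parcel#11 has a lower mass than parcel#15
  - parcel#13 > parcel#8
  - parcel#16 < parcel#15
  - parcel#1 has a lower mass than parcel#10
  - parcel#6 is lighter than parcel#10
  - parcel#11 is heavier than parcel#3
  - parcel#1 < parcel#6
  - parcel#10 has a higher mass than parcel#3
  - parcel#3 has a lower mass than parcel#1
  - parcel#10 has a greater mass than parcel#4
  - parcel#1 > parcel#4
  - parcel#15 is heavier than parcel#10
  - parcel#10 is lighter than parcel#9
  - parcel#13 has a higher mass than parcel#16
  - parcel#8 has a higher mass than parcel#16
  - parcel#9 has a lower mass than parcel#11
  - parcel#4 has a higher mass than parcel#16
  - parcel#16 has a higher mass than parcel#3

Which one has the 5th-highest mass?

Piecing the relations together gives one ordering: parcel#3 < parcel#16 < parcel#4 < parcel#1 < parcel#6 < parcel#10 < parcel#9 < parcel#11 < parcel#15 < parcel#8 < parcel#13.
The 5th largest is parcel#9.

parcel#9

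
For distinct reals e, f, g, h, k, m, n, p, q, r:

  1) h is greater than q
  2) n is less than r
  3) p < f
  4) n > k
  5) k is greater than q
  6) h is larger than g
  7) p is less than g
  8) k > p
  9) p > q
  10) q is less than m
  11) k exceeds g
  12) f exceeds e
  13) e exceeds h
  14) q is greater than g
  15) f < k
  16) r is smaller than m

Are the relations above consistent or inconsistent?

Chaining the given relations yields p < g < q, so p < q. But one relation states q < p. These cannot both hold.

inconsistent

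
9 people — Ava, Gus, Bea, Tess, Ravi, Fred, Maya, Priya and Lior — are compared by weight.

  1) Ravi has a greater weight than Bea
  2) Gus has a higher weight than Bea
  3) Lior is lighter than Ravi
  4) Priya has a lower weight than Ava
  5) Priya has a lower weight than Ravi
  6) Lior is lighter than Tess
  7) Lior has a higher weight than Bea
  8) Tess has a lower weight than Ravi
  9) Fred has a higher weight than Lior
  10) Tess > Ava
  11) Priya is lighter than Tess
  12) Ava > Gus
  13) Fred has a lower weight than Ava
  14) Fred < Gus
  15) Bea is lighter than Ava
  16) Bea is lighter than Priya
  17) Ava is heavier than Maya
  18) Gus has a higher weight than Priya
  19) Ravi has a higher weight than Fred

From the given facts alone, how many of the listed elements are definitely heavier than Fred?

4

Directly above Fred: Gus, Ava, Ravi.
One step further: Tess (4 so far).
No other element is forced above Fred by the given relations, so the count is 4.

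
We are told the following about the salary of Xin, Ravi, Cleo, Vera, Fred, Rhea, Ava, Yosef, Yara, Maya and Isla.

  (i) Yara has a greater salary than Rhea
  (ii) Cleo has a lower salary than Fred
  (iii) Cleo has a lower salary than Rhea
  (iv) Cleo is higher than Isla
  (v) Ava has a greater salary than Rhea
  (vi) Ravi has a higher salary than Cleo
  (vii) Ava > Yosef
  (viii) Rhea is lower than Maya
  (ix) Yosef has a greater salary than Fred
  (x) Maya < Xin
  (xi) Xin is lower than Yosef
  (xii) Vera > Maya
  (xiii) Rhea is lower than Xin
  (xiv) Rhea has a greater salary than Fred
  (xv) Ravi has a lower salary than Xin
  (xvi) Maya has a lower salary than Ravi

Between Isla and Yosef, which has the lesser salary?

Isla < Cleo and Cleo < Fred give Isla < Fred.
With Fred < Rhea: Isla < Cleo < Fred < Rhea.
Then Rhea < Maya extends the chain to Maya.
With Maya < Ravi: Isla < Cleo < Fred < Rhea < Maya < Ravi.
With Ravi < Xin: Isla < Cleo < Fred < Rhea < Maya < Ravi < Xin.
With Xin < Yosef: Isla < Cleo < Fred < Rhea < Maya < Ravi < Xin < Yosef.
So Isla < Yosef; Isla is the lower of the two.

Isla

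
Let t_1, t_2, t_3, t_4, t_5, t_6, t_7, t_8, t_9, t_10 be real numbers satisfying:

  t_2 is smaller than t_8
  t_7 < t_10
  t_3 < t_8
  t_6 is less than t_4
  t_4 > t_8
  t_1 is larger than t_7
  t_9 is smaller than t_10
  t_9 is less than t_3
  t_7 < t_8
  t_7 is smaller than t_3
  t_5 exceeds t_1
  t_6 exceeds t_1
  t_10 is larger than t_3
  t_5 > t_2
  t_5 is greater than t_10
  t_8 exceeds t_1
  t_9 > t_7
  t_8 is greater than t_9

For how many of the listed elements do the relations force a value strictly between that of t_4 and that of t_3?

Chaining upward from t_3 reaches: t_10, t_5, t_8.
Chaining downward from t_4 reaches: t_7, t_9, t_1, t_2, t_8, t_6.
Strictly between t_3 and t_4 are those in both lists: t_8 — 1 element.

1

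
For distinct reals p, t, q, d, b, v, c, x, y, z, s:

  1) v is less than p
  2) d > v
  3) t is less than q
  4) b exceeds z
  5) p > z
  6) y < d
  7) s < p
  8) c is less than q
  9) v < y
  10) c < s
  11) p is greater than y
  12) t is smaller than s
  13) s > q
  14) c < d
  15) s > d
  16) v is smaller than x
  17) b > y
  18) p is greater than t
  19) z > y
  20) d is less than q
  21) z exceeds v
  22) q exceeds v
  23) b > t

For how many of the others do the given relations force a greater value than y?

6

Directly above y: z, d, b, p.
One step further: q, s (6 so far).
Nothing else is reachable above y; 6 in all.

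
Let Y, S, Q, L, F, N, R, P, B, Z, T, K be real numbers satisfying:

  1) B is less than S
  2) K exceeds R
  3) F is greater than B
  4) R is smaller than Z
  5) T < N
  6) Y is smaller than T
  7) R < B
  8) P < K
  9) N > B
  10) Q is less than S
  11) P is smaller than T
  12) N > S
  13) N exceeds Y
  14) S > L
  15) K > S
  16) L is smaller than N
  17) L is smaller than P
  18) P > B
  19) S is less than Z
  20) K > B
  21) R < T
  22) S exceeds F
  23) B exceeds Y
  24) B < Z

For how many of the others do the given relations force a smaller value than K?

The elements the relations force below K are R, Y, B, L, F, Q, P, S — no chain reaches any other.
That is 8.

8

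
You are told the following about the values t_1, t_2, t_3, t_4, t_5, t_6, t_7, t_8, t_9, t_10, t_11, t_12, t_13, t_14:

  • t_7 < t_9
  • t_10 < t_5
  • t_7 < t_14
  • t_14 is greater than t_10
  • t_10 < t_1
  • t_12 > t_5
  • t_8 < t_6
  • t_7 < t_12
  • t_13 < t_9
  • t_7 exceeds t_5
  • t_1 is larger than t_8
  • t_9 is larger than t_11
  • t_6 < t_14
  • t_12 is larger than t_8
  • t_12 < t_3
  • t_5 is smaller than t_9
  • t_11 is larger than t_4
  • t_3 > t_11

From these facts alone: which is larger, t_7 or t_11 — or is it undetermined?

undetermined

Following every chain through t_7: above t_7 we get t_12, t_14, t_3, t_9; below t_7 we get t_10, t_5.
t_11 is not reached, and no chain runs the other way from t_11 to t_7.
So the given relations leave the order of t_7 and t_11 undetermined.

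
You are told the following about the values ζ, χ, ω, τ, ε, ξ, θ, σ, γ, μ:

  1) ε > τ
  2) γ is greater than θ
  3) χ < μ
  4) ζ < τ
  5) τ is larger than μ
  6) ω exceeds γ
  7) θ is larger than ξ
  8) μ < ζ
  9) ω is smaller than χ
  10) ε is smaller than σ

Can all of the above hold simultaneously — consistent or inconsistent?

consistent

The single ordering ξ < θ < γ < ω < χ < μ < ζ < τ < ε < σ satisfies every listed relation, so no contradiction arises.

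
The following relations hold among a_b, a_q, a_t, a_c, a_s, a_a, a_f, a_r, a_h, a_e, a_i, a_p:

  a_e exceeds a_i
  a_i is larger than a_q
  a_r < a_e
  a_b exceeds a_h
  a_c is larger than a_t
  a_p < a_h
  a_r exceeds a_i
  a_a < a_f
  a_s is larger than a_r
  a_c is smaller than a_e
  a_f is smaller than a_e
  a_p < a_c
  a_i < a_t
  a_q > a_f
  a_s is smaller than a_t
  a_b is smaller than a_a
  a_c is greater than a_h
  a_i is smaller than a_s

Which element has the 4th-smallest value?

Chaining the given pairs: a_p < a_h < a_b < a_a < a_f < a_q < a_i < a_r < a_s < a_t < a_c < a_e.
The 4th smallest is a_a.

a_a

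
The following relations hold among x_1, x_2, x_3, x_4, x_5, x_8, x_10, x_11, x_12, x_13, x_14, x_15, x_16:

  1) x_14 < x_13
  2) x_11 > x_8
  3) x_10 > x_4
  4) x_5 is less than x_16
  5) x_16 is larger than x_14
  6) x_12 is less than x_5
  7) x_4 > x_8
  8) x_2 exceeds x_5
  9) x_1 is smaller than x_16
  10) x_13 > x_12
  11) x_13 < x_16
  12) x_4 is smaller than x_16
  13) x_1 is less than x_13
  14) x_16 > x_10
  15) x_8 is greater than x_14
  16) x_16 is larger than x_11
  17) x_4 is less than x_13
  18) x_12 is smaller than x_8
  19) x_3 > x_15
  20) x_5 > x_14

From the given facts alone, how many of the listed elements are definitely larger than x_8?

5

The elements the relations force above x_8 are x_4, x_10, x_13, x_11, x_16 — no chain reaches any other.
That is 5.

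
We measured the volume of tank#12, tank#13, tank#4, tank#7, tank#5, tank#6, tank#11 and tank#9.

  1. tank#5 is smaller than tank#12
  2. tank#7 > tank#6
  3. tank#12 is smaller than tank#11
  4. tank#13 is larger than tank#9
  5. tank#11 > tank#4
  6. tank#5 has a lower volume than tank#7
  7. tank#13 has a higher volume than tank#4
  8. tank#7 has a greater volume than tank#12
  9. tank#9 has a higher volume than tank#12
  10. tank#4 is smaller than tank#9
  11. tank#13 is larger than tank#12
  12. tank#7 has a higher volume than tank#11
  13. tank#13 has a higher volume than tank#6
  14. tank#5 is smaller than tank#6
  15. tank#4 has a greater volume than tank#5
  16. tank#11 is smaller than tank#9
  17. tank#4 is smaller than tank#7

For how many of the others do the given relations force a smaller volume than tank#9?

4

From tank#9 the given relations immediately reach tank#12, tank#4, tank#11.
From those, tank#5 — 4 in total.
Nothing else is reachable below tank#9; 4 in all.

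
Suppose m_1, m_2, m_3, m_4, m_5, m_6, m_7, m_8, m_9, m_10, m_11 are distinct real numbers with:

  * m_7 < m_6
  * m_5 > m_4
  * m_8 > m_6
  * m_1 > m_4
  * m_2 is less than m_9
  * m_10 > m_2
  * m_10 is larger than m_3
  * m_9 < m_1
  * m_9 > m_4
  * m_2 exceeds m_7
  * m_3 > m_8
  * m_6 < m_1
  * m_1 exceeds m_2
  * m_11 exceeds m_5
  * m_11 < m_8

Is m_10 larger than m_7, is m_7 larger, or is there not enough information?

m_7 < m_6 and m_6 < m_8 give m_7 < m_8.
Then m_8 < m_3 extends the chain to m_3.
Then m_3 < m_10 extends the chain to m_10.
So m_10 is larger.

m_10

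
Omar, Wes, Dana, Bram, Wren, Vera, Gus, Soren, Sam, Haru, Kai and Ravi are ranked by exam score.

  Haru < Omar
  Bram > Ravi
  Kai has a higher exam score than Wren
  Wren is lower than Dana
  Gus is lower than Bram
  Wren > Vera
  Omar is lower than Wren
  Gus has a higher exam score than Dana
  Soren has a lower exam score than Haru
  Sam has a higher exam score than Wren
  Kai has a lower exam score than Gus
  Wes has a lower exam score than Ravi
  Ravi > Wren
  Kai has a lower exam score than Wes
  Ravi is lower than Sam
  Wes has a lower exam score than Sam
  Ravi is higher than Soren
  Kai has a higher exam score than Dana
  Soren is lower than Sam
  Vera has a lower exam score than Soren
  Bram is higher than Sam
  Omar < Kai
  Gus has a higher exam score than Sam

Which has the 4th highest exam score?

Piecing the relations together gives one ordering: Vera < Soren < Haru < Omar < Wren < Dana < Kai < Wes < Ravi < Sam < Gus < Bram.
The 4th largest is Ravi.

Ravi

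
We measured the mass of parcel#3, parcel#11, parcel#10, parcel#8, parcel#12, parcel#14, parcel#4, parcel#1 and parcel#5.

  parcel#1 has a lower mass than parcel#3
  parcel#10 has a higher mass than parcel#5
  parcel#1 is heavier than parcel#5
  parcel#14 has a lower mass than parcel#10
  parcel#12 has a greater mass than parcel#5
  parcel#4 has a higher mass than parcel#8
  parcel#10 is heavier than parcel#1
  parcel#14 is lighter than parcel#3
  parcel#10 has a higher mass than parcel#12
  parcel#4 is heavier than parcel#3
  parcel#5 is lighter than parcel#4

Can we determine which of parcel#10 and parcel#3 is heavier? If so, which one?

Following every chain through parcel#3: above parcel#3 we get parcel#4; below parcel#3 we get parcel#14, parcel#5, parcel#1.
parcel#10 is not reached, and no chain runs the other way from parcel#10 to parcel#3.
So the given relations leave the order of parcel#3 and parcel#10 undetermined.

undetermined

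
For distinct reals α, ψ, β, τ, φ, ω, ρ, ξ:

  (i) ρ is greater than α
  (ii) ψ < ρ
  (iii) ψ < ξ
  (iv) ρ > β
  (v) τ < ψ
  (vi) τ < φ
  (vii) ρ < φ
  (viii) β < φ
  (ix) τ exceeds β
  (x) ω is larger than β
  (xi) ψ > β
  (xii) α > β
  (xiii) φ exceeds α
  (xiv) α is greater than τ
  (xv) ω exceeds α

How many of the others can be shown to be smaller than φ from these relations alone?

5

Directly below φ: β, τ, α, ρ.
One step further: ψ (5 so far).
Nothing else is reachable below φ; 5 in all.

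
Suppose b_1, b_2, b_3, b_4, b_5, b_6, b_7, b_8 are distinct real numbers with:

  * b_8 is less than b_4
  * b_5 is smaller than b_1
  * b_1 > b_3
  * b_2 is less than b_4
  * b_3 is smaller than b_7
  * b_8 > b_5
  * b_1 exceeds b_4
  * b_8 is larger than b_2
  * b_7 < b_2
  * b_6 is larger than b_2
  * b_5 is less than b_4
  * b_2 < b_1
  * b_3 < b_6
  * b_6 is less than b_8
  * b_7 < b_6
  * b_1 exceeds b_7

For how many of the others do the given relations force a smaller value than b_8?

The elements the relations force below b_8 are b_3, b_7, b_2, b_5, b_6 — no chain reaches any other.
That is 5.

5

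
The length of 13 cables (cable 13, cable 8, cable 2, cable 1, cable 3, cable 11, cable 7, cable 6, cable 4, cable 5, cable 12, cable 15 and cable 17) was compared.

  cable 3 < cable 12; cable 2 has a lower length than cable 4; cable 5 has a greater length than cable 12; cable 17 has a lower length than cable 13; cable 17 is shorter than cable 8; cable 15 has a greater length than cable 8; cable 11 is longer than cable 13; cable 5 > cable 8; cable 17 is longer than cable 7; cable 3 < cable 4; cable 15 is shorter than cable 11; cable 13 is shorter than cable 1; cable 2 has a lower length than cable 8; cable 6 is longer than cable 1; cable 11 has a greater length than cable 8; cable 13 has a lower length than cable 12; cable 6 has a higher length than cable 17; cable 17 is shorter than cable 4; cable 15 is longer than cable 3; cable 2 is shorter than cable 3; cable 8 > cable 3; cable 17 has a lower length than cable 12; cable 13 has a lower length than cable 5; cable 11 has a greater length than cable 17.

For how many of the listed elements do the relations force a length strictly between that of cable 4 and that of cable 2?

The relations place cable 2 below cable 4. An element lies strictly between them when it is forced above cable 2 and also forced below cable 4.
Above cable 2: {cable 3, cable 8, cable 12, cable 5, cable 15, cable 11}. Below cable 4: {cable 7, cable 3, cable 17}.
Intersection: {cable 3} — 1.

1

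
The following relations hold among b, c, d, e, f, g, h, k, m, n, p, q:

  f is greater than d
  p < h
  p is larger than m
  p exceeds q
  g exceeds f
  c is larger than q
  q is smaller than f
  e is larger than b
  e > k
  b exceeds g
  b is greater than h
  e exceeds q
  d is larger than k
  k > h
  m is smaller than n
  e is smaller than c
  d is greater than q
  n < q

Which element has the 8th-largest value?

Chaining the given pairs: m < n < q < p < h < k < d < f < g < b < e < c.
The 8th largest is h.

h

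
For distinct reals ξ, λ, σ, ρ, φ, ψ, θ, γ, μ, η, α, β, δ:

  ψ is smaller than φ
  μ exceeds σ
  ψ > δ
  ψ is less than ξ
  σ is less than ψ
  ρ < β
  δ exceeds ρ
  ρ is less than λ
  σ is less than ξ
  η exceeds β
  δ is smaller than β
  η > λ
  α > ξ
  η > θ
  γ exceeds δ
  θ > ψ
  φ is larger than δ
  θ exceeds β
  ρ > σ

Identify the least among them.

Chaining upward from σ: directly above it, ρ, μ, ψ, ξ; then λ, δ, β, θ, φ, α; then η, γ.
That covers every other element, and nothing is given below σ, so σ is the least.

σ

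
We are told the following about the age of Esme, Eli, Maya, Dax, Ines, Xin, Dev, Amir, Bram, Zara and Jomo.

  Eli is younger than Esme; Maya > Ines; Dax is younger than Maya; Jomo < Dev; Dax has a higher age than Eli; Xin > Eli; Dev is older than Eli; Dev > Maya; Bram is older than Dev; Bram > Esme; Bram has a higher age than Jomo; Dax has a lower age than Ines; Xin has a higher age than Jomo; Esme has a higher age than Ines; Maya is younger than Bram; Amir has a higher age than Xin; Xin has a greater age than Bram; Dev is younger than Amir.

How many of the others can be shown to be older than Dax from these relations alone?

From Dax the given relations immediately reach Ines, Maya.
From those, Dev, Esme, Bram — 5 in total.
From those, Xin, Amir — 7 in total.
Nothing else is reachable above Dax; 7 in all.

7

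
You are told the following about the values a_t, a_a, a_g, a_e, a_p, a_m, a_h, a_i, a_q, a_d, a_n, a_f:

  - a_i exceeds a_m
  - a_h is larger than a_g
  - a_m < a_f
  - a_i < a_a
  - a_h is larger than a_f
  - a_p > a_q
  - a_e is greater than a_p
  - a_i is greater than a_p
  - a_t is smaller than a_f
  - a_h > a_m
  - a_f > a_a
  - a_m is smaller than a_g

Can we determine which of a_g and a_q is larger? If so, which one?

undetermined

Following every chain through a_q: above a_q we get a_p, a_i, a_a, a_f, a_e, a_h.
a_g is not reached, and no chain runs the other way from a_g to a_q.
So the given relations leave the order of a_q and a_g undetermined.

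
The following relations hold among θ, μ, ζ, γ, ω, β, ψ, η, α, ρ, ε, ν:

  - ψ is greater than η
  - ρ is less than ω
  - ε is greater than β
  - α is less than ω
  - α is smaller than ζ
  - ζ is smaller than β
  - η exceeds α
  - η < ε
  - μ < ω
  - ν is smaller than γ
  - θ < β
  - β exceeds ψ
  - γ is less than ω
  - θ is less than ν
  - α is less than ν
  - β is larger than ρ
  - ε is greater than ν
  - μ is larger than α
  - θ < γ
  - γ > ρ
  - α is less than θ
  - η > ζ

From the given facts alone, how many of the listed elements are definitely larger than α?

10

From α the given relations immediately reach θ, ζ, η, μ, ν, ω.
From those, ψ, β, γ, ε — 10 in total.
No other element is forced above α by the given relations, so the count is 10.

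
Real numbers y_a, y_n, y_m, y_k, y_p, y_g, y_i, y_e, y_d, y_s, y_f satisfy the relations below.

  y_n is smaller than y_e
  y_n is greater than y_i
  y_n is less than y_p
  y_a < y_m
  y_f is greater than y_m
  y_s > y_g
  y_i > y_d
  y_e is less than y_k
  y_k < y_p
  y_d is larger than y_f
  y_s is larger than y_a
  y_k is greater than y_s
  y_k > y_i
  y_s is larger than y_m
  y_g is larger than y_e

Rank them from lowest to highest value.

y_a < y_m < y_f < y_d < y_i < y_n < y_e < y_g < y_s < y_k < y_p

Nothing is placed below y_a, so it is least; from there y_a < y_m; y_m < y_f; y_f < y_d; y_d < y_i; y_i < y_n; y_n < y_e; y_e < y_g; y_g < y_s; y_s < y_k; y_k < y_p, each given directly.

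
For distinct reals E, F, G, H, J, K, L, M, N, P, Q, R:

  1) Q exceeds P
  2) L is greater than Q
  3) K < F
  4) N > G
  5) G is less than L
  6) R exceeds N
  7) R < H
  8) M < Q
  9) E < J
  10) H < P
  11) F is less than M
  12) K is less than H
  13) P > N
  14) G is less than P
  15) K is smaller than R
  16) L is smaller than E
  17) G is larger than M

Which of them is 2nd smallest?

F

Chaining the given pairs: K < F < M < G < N < R < H < P < Q < L < E < J.
Counting 2 from the smallest end gives F.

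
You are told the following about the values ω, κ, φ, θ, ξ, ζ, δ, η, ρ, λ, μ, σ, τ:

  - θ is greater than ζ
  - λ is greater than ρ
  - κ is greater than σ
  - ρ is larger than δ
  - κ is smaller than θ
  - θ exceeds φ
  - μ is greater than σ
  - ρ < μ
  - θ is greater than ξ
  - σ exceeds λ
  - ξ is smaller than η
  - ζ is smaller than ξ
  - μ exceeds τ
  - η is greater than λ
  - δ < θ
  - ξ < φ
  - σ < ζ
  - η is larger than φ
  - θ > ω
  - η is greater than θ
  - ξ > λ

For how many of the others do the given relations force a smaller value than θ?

Directly below θ: δ, κ, ζ, ξ, ω, φ.
One step further: λ, σ (8 so far).
One step further: ρ (9 so far).
No other element is forced below θ by the given relations, so the count is 9.

9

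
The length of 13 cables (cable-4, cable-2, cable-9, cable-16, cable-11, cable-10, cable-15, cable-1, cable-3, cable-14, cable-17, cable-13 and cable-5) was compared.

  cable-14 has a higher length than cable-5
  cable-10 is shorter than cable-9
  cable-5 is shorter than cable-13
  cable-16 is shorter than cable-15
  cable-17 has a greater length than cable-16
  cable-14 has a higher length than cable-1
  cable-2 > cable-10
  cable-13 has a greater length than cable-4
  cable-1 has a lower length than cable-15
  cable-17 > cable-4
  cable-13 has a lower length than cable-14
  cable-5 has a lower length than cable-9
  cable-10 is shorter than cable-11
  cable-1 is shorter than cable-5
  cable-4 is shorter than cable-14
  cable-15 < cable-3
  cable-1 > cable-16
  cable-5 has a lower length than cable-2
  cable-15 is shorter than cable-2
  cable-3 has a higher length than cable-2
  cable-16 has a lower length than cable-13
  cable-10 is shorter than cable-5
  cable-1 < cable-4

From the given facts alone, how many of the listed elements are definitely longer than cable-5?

From cable-5 the given relations immediately reach cable-9, cable-13, cable-2, cable-14.
From those, cable-3 — 5 in total.
Nothing else is reachable above cable-5; 5 in all.

5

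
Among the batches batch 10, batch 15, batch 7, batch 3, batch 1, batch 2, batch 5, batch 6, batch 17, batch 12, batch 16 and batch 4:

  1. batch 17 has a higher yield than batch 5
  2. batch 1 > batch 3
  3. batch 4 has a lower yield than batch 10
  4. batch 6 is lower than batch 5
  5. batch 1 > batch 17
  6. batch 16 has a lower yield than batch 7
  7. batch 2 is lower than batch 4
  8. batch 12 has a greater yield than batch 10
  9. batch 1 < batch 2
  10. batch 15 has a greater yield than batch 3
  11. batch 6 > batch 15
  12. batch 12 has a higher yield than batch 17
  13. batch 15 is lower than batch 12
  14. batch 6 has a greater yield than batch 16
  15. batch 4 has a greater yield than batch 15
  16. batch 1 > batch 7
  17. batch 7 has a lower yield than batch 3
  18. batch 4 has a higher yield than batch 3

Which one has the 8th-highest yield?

The consecutive relations fix a unique order: batch 16 < batch 7 < batch 3 < batch 15 < batch 6 < batch 5 < batch 17 < batch 1 < batch 2 < batch 4 < batch 10 < batch 12.
Counting 8 from the largest end gives batch 6.

batch 6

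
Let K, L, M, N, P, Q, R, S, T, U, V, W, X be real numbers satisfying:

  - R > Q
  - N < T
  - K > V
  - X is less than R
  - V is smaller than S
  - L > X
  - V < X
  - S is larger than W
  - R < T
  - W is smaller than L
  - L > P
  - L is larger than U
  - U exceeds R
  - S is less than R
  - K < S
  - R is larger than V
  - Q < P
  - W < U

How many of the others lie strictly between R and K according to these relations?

Chaining upward from K reaches: S, U, L, T.
Chaining downward from R reaches: Q, V, W, S, X.
Strictly between K and R are those in both lists: S — 1 element.

1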